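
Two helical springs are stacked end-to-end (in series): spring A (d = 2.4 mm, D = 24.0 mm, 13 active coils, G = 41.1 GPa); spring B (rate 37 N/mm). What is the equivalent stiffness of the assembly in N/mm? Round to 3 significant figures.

0.925 N/mm

k_A = Gd⁴/(8D³N_a) = (41.1×10³)(2.4⁴)/(8·24.0³·13) = 0.94846 N/mm
Series: 1/k_eq = 1/0.94846 + 1/37 = 1.0814; k_eq = 0.92476 N/mm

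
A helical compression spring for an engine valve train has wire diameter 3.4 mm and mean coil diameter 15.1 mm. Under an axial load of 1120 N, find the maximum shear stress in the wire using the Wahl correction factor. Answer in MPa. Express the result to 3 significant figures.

1490 MPa

Spring index C = D/d = 15.1/3.4 = 4.4412
K_W = (4C−1)/(4C−4) + 0.615/C = 16.765/13.765 + 0.1385 = 1.3564
τ₀ = 8FD/(πd³) = 8·1120·15.1/(π·3.4³) = 135296/123.48 = 1095.7 MPa
τ_max = K·τ₀ = 1.3564 × 1095.7 = 1486.3 MPa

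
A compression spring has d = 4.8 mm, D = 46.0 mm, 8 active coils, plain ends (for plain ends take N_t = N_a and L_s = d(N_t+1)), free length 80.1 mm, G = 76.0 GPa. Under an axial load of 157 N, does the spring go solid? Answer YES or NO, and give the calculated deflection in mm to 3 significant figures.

k = Gd⁴/(8D³N_a) = (76.0×10³)(4.8⁴)/(8·46.0³·8) = 6.4763 N/mm
N_t = 8; L_s = 4.8·9 = 43.2 mm; δ_solid = L₀ − L_s = 80.1 − 43.2 = 36.9 mm
δ = F/k = 157/6.4763 = 24.242 mm
δ < δ_solid → spring does not go solid

NO, δ = 24.2 mm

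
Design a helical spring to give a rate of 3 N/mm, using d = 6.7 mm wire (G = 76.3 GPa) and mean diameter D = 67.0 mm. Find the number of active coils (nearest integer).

21

N_a = Gd⁴/(8D³k) = (76.3×10³ × 6.7⁴)/(8 × 67.0³ × 3)
    = 1.53753e+08 / 7.21831e+06 = 21.3 → 21 coils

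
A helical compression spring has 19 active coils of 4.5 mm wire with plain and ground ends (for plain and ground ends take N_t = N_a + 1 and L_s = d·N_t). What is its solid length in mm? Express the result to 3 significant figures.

90.0 mm

plain and ground ends: N_t = N_a + 1 = 19 + 1 = 20
L_s = d·N_t = 4.5 × 20 = 90 mm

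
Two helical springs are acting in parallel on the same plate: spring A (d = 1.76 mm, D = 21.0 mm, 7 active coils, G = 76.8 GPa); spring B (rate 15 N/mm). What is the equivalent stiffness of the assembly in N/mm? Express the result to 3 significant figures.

16.4 N/mm

k_A = Gd⁴/(8D³N_a) = (76.8×10³)(1.76⁴)/(8·21.0³·7) = 1.4209 N/mm
Parallel: k_eq = 1.4209 + 15 = 16.421 N/mm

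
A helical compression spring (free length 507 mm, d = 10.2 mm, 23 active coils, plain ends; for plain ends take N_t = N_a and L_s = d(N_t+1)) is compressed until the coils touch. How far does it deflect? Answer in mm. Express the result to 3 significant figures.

N_t = 23; L_s = 10.2·24 = 244.8 mm
δ_solid = L₀ − L_s = 507 − 244.8 = 262.2 mm

262 mm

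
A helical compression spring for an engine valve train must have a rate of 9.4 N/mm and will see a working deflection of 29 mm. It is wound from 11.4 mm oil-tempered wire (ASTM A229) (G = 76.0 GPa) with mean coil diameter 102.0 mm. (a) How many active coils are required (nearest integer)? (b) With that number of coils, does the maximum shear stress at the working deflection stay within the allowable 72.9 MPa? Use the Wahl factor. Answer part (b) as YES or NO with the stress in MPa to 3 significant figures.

N_a = Gd⁴/(8D³k) = (76.0×10³)(11.4⁴)/(8·102.0³·9.4) = 16.08 → N_a = 16
Actual rate k = Gd⁴/(8D³·16) = 9.4498 N/mm
Working load F = kδ = 9.4498·29 = 274.04 N
C = 102.0/11.4 = 8.9474; K_W = (4C−1)/(4C−4)+0.615/C = 1.1631
τ_max = K_W·8FD/(πd³) = 1.1631·48.045 = 55.881 MPa
τ_max ≤ 72.9 MPa → acceptable

(a) 16 coils; (b) YES, τ_max = 55.9 MPa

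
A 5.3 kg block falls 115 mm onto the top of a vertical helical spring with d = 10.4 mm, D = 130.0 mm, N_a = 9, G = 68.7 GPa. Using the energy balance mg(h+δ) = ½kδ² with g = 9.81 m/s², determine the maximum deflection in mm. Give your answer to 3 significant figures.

59.8 mm

k = Gd⁴/(8D³N_a) = (68.7×10³)(10.4⁴)/(8·130.0³·9) = 5.0807 N/mm
W = mg = 5.3 × 9.81 = 51.993 N
½kδ² − Wδ − Wh = 0 → δ = (W + √(W² + 2kWh))/k
δ = (51.993 + √(2703.3 + 60757.6))/5.0807 = (51.993 + 251.91)/5.0807 = 59.815 mm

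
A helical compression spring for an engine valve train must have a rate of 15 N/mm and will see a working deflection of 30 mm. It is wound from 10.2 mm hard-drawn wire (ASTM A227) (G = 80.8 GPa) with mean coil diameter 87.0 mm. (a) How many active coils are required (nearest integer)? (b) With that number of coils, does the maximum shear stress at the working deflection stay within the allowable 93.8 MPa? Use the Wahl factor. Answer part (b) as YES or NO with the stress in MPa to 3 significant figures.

N_a = Gd⁴/(8D³k) = (80.8×10³)(10.2⁴)/(8·87.0³·15) = 11.07 → N_a = 11
Actual rate k = Gd⁴/(8D³·11) = 15.093 N/mm
Working load F = kδ = 15.093·30 = 452.79 N
C = 87.0/10.2 = 8.5294; K_W = (4C−1)/(4C−4)+0.615/C = 1.1717
τ_max = K_W·8FD/(πd³) = 1.1717·94.526 = 110.76 MPa
τ_max > 93.8 MPa → exceeds allowable

(a) 11 coils; (b) NO, τ_max = 111 MPa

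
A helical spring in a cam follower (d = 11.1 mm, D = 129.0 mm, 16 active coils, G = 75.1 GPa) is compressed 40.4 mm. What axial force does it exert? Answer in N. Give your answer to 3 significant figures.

k = Gd⁴/(8D³N_a) = (75.1×10³)(11.1⁴)/(8·129.0³·16) = 4.1491 N/mm
F = k·δ = 4.1491 × 40.4 = 167.62 N

168 N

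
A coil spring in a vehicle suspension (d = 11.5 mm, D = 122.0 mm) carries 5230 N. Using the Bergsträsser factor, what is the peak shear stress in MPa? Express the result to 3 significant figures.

Spring index C = D/d = 122.0/11.5 = 10.6087
K_B = (4C+2)/(4C−3) = 44.435/39.435 = 1.1268
τ₀ = 8FD/(πd³) = 8·5230·122.0/(π·11.5³) = 5.10448e+06/4778 = 1068.3 MPa
τ_max = K·τ₀ = 1.1268 × 1068.3 = 1203.8 MPa

1200 MPa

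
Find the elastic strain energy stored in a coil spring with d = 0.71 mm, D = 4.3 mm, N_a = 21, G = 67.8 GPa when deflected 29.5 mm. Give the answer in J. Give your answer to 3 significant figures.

0.561 J

k = Gd⁴/(8D³N_a) = (67.8×10³)(0.71⁴)/(8·4.3³·21) = 1.2899 N/mm
U = ½kδ² = 0.5 × 1.2899 × 29.5² = 561.26 N·mm = 0.56126 J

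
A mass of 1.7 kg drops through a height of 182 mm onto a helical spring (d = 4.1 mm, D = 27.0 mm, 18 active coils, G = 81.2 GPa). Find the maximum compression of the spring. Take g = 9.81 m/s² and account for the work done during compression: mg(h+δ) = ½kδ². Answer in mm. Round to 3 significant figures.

29.5 mm

k = Gd⁴/(8D³N_a) = (81.2×10³)(4.1⁴)/(8·27.0³·18) = 8.0954 N/mm
W = mg = 1.7 × 9.81 = 16.677 N
½kδ² − Wδ − Wh = 0 → δ = (W + √(W² + 2kWh))/k
δ = (16.677 + √(278.12 + 49142.5))/8.0954 = (16.677 + 222.31)/8.0954 = 29.521 mm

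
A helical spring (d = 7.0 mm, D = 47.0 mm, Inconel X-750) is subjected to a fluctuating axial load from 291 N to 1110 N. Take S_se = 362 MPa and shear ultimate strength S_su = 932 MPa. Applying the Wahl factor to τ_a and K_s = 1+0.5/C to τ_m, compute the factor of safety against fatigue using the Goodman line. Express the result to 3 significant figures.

C = D/d = 47.0/7.0 = 6.7143; K_W = (4C−1)/(4C−4)+0.615/C = 1.2228; K_s = 1+0.5/C = 1.0745
F_a = (F_max−F_min)/2 = 409.5 N; F_m = (F_max+F_min)/2 = 700.5 N
τ_a = K_W·8F_aD/(πd³) = 1.2228 × 142.89 = 174.73 MPa
τ_m = K_s·8F_mD/(πd³) = 1.0745 × 244.43 = 262.63 MPa
Goodman: 1/n_f = τ_a/S_se + τ_m/S_su = 174.73/362 + 262.63/932 = 0.48268 + 0.28179 = 0.76447
n_f = 1/0.76447 = 1.308

1.31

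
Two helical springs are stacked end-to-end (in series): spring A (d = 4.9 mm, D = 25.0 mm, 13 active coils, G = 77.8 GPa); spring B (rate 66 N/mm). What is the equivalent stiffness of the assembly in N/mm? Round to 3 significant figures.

k_A = Gd⁴/(8D³N_a) = (77.8×10³)(4.9⁴)/(8·25.0³·13) = 27.6 N/mm
Series: 1/k_eq = 1/27.6 + 1/66 = 0.051383; k_eq = 19.462 N/mm

19.5 N/mm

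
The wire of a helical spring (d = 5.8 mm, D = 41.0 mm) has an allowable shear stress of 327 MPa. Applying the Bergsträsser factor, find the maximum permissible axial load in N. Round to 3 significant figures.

510 N

C = D/d = 41.0/5.8 = 7.0690
K_B = (4C+2)/(4C−3) = 30.276/25.276 = 1.1978
τ_max = K·8FD/(πd³) → F_max = τ_allow·πd³/(8DK)
F_max = 327·π·5.8³/(8·41.0·1.1978) = 2.0044e+05/392.88 = 510.17 N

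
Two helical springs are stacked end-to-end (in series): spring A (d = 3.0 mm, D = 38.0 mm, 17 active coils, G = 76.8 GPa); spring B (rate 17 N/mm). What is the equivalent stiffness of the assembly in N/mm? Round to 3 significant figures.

0.795 N/mm

k_A = Gd⁴/(8D³N_a) = (76.8×10³)(3.0⁴)/(8·38.0³·17) = 0.8336 N/mm
Series: 1/k_eq = 1/0.8336 + 1/17 = 1.2584; k_eq = 0.79463 N/mm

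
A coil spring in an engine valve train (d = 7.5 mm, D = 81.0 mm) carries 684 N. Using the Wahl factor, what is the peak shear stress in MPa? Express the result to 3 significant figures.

379 MPa

Spring index C = D/d = 81.0/7.5 = 10.8000
K_W = (4C−1)/(4C−4) + 0.615/C = 42.200/39.200 + 0.0569 = 1.1335
τ₀ = 8FD/(πd³) = 8·684·81.0/(π·7.5³) = 443232/1325.4 = 334.42 MPa
τ_max = K·τ₀ = 1.1335 × 334.42 = 379.06 MPa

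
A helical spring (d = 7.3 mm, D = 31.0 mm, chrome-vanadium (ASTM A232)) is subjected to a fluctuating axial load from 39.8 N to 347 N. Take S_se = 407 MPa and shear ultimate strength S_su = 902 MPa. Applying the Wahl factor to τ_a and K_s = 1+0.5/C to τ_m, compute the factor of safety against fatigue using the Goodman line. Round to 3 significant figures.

C = D/d = 31.0/7.3 = 4.2466; K_W = (4C−1)/(4C−4)+0.615/C = 1.3758; K_s = 1+0.5/C = 1.1177
F_a = (F_max−F_min)/2 = 153.6 N; F_m = (F_max+F_min)/2 = 193.4 N
τ_a = K_W·8F_aD/(πd³) = 1.3758 × 31.169 = 42.884 MPa
τ_m = K_s·8F_mD/(πd³) = 1.1177 × 39.245 = 43.866 MPa
Goodman: 1/n_f = τ_a/S_se + τ_m/S_su = 42.884/407 + 43.866/902 = 0.10537 + 0.04863 = 0.154
n_f = 1/0.154 = 6.494

6.49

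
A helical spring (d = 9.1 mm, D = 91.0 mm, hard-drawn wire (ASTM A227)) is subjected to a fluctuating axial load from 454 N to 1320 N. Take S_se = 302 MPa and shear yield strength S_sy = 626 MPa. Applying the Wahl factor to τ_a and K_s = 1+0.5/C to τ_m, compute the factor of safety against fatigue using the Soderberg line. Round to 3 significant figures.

C = D/d = 91.0/9.1 = 10.0000; K_W = (4C−1)/(4C−4)+0.615/C = 1.1448; K_s = 1+0.5/C = 1.0500
F_a = (F_max−F_min)/2 = 433 N; F_m = (F_max+F_min)/2 = 887 N
τ_a = K_W·8F_aD/(πd³) = 1.1448 × 133.15 = 152.44 MPa
τ_m = K_s·8F_mD/(πd³) = 1.0500 × 272.76 = 286.4 MPa
Soderberg: 1/n_f = τ_a/S_se + τ_m/S_sy = 152.44/302 + 286.4/626 = 0.50475 + 0.45751 = 0.96226
n_f = 1/0.96226 = 1.039

1.04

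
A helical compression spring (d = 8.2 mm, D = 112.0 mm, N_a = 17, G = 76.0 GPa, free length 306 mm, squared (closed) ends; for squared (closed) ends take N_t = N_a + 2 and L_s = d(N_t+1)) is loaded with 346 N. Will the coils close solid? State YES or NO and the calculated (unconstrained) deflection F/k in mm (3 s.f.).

YES, δ = 192 mm

k = Gd⁴/(8D³N_a) = (76.0×10³)(8.2⁴)/(8·112.0³·17) = 1.7984 N/mm
N_t = 19; L_s = 8.2·20 = 164 mm; δ_solid = L₀ − L_s = 306 − 164 = 142 mm
δ = F/k = 346/1.7984 = 192.4 mm
δ ≥ δ_solid → spring goes solid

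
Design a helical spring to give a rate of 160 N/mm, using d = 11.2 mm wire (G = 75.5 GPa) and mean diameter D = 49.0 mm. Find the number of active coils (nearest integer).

8

N_a = Gd⁴/(8D³k) = (75.5×10³ × 11.2⁴)/(8 × 49.0³ × 160)
    = 1.18801e+09 / 1.50591e+08 = 7.889 → 8 coils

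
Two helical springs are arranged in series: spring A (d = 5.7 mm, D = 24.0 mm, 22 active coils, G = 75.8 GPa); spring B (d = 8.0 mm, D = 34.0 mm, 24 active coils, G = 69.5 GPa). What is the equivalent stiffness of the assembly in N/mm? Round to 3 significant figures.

17.6 N/mm

k_A = Gd⁴/(8D³N_a) = (75.8×10³)(5.7⁴)/(8·24.0³·22) = 32.887 N/mm
k_B = Gd⁴/(8D³N_a) = (69.5×10³)(8.0⁴)/(8·34.0³·24) = 37.723 N/mm
Series: 1/k_eq = 1/32.887 + 1/37.723 = 0.056916; k_eq = 17.57 N/mm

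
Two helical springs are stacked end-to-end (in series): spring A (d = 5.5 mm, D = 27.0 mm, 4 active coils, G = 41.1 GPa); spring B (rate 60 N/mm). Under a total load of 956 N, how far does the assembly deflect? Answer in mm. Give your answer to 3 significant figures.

31.9 mm

k_A = Gd⁴/(8D³N_a) = (41.1×10³)(5.5⁴)/(8·27.0³·4) = 59.711 N/mm
Series: 1/k_eq = 1/59.711 + 1/60 = 0.033414; k_eq = 29.927 N/mm
δ = F/k_eq = 956/29.927 = 31.944 mm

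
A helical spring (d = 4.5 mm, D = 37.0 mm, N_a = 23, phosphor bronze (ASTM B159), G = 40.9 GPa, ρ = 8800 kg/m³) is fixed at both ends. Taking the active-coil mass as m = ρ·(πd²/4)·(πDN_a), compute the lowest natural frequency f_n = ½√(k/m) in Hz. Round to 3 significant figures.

k = Gd⁴/(8D³N_a) = (40.9×10³)(4.5⁴)/(8·37.0³·23) = 1.7995 N/mm = 1799.5 N/m
Wire length L = πDN_a = π·37.0·23 = 2673.5 mm
m = ρ·(πd²/4)·L = 8800 × 15.904×10⁻⁶ m² × 2.6735 m = 0.37418 kg
f_n = ½√(k/m) = 0.5·√(1799.5/0.37418) = 0.5·√(4809.2) = 34.674 Hz

34.7 Hz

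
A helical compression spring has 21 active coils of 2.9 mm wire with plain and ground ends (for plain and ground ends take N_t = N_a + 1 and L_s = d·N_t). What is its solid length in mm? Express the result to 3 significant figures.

plain and ground ends: N_t = N_a + 1 = 21 + 1 = 22
L_s = d·N_t = 2.9 × 22 = 63.8 mm

63.8 mm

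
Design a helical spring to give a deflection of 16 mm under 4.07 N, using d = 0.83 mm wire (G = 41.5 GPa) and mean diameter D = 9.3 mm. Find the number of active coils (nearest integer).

Required rate k = F/δ = 4.07/16 = 0.25438 N/mm
N_a = Gd⁴/(8D³k) = (41.5×10³ × 0.83⁴)/(8 × 9.3³ × 0.25438)
    = 19695.2 / 1636.87 = 12.03 → 12 coils

12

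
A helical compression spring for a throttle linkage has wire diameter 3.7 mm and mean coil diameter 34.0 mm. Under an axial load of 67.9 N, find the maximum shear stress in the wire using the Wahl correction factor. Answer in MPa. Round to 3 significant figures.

Spring index C = D/d = 34.0/3.7 = 9.1892
K_W = (4C−1)/(4C−4) + 0.615/C = 35.757/32.757 + 0.0669 = 1.1585
τ₀ = 8FD/(πd³) = 8·67.9·34.0/(π·3.7³) = 18468.8/159.13 = 116.06 MPa
τ_max = K·τ₀ = 1.1585 × 116.06 = 134.46 MPa

134 MPa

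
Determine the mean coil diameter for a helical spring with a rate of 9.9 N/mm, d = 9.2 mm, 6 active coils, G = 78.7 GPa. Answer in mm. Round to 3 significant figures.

106 mm

D = (Gd⁴/(8N_a·k))^(1/3) = (78.7×10³·9.2⁴/(8·6·9.9))^(1/3)
  = (1.18645e+06)^(1/3) = 105.8644 mm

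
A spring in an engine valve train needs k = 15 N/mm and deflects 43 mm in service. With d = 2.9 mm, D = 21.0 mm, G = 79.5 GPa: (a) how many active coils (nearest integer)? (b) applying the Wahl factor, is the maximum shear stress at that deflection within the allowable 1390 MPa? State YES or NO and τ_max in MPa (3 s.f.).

(a) 5 coils; (b) NO, τ_max = 1720 MPa

N_a = Gd⁴/(8D³k) = (79.5×10³)(2.9⁴)/(8·21.0³·15) = 5.06 → N_a = 5
Actual rate k = Gd⁴/(8D³·5) = 15.179 N/mm
Working load F = kδ = 15.179·43 = 652.69 N
C = 21.0/2.9 = 7.2414; K_W = (4C−1)/(4C−4)+0.615/C = 1.2051
τ_max = K_W·8FD/(πd³) = 1.2051·1431.1 = 1724.6 MPa
τ_max > 1390 MPa → exceeds allowable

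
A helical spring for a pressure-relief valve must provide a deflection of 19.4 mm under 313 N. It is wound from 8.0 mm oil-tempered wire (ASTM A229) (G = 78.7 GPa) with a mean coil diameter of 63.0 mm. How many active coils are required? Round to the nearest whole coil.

Required rate k = F/δ = 313/19.4 = 16.134 N/mm
N_a = Gd⁴/(8D³k) = (78.7×10³ × 8.0⁴)/(8 × 63.0³ × 16.134)
    = 3.22355e+08 / 3.22741e+07 = 9.988 → 10 coils

10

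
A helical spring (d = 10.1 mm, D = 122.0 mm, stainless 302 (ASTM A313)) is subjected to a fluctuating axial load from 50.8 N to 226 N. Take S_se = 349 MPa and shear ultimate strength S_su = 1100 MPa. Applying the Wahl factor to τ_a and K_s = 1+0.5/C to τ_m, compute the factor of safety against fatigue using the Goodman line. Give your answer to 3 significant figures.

8.05

C = D/d = 122.0/10.1 = 12.0792; K_W = (4C−1)/(4C−4)+0.615/C = 1.1186; K_s = 1+0.5/C = 1.0414
F_a = (F_max−F_min)/2 = 87.6 N; F_m = (F_max+F_min)/2 = 138.4 N
τ_a = K_W·8F_aD/(πd³) = 1.1186 × 26.414 = 29.547 MPa
τ_m = K_s·8F_mD/(πd³) = 1.0414 × 41.732 = 43.46 MPa
Goodman: 1/n_f = τ_a/S_se + τ_m/S_su = 29.547/349 + 43.46/1100 = 0.08466 + 0.03951 = 0.12417
n_f = 1/0.12417 = 8.053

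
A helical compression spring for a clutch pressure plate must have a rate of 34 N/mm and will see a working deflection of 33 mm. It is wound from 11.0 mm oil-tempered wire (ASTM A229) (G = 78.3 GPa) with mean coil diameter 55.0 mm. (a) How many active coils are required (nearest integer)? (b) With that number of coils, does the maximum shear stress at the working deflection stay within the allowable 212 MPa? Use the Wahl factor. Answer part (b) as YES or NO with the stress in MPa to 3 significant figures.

N_a = Gd⁴/(8D³k) = (78.3×10³)(11.0⁴)/(8·55.0³·34) = 25.33 → N_a = 25
Actual rate k = Gd⁴/(8D³·25) = 34.452 N/mm
Working load F = kδ = 34.452·33 = 1136.9 N
C = 55.0/11.0 = 5.0000; K_W = (4C−1)/(4C−4)+0.615/C = 1.3105
τ_max = K_W·8FD/(πd³) = 1.3105·119.63 = 156.78 MPa
τ_max ≤ 212 MPa → acceptable

(a) 25 coils; (b) YES, τ_max = 157 MPa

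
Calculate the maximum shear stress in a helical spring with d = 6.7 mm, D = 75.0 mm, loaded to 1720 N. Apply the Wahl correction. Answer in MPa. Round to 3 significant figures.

Spring index C = D/d = 75.0/6.7 = 11.1940
K_W = (4C−1)/(4C−4) + 0.615/C = 43.776/40.776 + 0.0549 = 1.1285
τ₀ = 8FD/(πd³) = 8·1720·75.0/(π·6.7³) = 1.032e+06/944.87 = 1092.2 MPa
τ_max = K·τ₀ = 1.1285 × 1092.2 = 1232.6 MPa

1230 MPa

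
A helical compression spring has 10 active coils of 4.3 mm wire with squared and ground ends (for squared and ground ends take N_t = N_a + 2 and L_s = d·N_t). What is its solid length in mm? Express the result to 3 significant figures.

51.6 mm

squared and ground ends: N_t = N_a + 2 = 10 + 2 = 12
L_s = d·N_t = 4.3 × 12 = 51.6 mm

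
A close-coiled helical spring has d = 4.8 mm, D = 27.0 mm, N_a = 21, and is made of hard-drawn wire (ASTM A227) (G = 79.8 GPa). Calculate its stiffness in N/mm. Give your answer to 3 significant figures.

k = Gd⁴/(8D³N_a) = (79.8×10³ × 4.8⁴) / (8 × 27.0³ × 21)
  = 4.23612e+07 / 3.30674e+06 = 12.811 N/mm

12.8 N/mm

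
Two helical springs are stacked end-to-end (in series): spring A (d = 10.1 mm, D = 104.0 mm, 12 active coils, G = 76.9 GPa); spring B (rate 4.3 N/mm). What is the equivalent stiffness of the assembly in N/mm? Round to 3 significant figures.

2.72 N/mm

k_A = Gd⁴/(8D³N_a) = (76.9×10³)(10.1⁴)/(8·104.0³·12) = 7.4104 N/mm
Series: 1/k_eq = 1/7.4104 + 1/4.3 = 0.3675; k_eq = 2.7211 N/mm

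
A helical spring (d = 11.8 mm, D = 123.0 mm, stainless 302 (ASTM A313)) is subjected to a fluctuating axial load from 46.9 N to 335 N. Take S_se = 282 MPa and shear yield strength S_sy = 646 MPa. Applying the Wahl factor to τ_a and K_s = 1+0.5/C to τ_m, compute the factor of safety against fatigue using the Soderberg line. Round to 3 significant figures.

C = D/d = 123.0/11.8 = 10.4237; K_W = (4C−1)/(4C−4)+0.615/C = 1.1386; K_s = 1+0.5/C = 1.0480
F_a = (F_max−F_min)/2 = 144.05 N; F_m = (F_max+F_min)/2 = 190.95 N
τ_a = K_W·8F_aD/(πd³) = 1.1386 × 27.461 = 31.266 MPa
τ_m = K_s·8F_mD/(πd³) = 1.0480 × 36.401 = 38.148 MPa
Soderberg: 1/n_f = τ_a/S_se + τ_m/S_sy = 31.266/282 + 38.148/646 = 0.11087 + 0.05905 = 0.16993
n_f = 1/0.16993 = 5.885

5.88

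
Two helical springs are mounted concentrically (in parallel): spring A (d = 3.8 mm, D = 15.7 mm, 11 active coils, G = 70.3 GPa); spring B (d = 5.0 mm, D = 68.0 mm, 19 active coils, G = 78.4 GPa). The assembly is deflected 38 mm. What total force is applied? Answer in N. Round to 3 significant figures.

1670 N

k_A = Gd⁴/(8D³N_a) = (70.3×10³)(3.8⁴)/(8·15.7³·11) = 43.044 N/mm
k_B = Gd⁴/(8D³N_a) = (78.4×10³)(5.0⁴)/(8·68.0³·19) = 1.0252 N/mm
Parallel: k_eq = 43.044 + 1.0252 = 44.069 N/mm
F = k_eq·δ = 44.069·38 = 1674.6 N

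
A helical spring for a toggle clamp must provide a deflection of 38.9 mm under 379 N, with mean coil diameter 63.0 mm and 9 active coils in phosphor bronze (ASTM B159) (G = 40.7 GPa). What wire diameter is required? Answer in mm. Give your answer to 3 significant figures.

Required rate k = F/δ = 379/38.9 = 9.7429 N/mm
d = (8D³N_a·k / G)^(1/4) = (8·63.0³·9·9.7429 / (40.7×10³))^0.25
  = (4309.7)^0.25 = 8.1024 mm

8.10 mm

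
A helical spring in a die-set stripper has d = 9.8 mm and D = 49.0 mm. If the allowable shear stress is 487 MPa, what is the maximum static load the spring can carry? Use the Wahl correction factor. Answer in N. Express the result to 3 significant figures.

C = D/d = 49.0/9.8 = 5.0000
K_W = (4C−1)/(4C−4) + 0.615/C = 19.000/16.000 + 0.1230 = 1.3105
τ_max = K·8FD/(πd³) → F_max = τ_allow·πd³/(8DK)
F_max = 487·π·9.8³/(8·49.0·1.3105) = 1.44e+06/513.72 = 2803.1 N

2800 N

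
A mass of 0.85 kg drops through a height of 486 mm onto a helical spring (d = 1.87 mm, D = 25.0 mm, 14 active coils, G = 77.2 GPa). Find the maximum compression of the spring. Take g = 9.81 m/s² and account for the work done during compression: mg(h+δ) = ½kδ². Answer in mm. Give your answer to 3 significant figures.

139 mm

k = Gd⁴/(8D³N_a) = (77.2×10³)(1.87⁴)/(8·25.0³·14) = 0.53944 N/mm
W = mg = 0.85 × 9.81 = 8.3385 N
½kδ² − Wδ − Wh = 0 → δ = (W + √(W² + 2kWh))/k
δ = (8.3385 + √(69.531 + 4372.2))/0.53944 = (8.3385 + 66.646)/0.53944 = 139 mm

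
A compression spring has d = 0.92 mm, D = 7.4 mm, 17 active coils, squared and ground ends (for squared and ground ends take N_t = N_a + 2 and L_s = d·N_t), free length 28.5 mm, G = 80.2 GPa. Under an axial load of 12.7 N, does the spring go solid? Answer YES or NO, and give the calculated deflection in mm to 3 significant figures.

YES, δ = 12.2 mm

k = Gd⁴/(8D³N_a) = (80.2×10³)(0.92⁴)/(8·7.4³·17) = 1.0425 N/mm
N_t = 19; L_s = 0.92·19 = 17.48 mm; δ_solid = L₀ − L_s = 28.5 − 17.48 = 11.02 mm
δ = F/k = 12.7/1.0425 = 12.182 mm
δ ≥ δ_solid → spring goes solid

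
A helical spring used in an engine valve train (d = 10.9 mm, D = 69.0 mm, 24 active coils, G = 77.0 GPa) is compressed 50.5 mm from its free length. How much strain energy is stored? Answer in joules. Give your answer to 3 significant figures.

k = Gd⁴/(8D³N_a) = (77.0×10³)(10.9⁴)/(8·69.0³·24) = 17.232 N/mm
U = ½kδ² = 0.5 × 17.232 × 50.5² = 21974 N·mm = 21.974 J

22.0 J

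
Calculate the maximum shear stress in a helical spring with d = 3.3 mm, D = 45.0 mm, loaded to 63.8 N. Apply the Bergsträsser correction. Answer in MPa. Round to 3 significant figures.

223 MPa

Spring index C = D/d = 45.0/3.3 = 13.6364
K_B = (4C+2)/(4C−3) = 56.545/51.545 = 1.0970
τ₀ = 8FD/(πd³) = 8·63.8·45.0/(π·3.3³) = 22968/112.9 = 203.44 MPa
τ_max = K·τ₀ = 1.0970 × 203.44 = 223.17 MPa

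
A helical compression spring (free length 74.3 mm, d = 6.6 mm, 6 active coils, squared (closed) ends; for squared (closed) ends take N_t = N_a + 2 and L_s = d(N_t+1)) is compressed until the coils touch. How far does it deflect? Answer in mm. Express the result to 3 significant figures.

N_t = 8; L_s = 6.6·9 = 59.4 mm
δ_solid = L₀ − L_s = 74.3 − 59.4 = 14.9 mm

14.9 mm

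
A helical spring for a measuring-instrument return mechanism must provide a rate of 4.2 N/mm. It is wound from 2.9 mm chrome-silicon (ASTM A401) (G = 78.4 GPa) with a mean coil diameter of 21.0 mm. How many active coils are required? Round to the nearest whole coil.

18

N_a = Gd⁴/(8D³k) = (78.4×10³ × 2.9⁴)/(8 × 21.0³ × 4.2)
    = 5.54508e+06 / 311170 = 17.82 → 18 coils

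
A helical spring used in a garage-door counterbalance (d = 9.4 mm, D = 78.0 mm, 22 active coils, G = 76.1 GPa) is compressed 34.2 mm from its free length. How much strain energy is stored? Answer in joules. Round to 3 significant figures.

k = Gd⁴/(8D³N_a) = (76.1×10³)(9.4⁴)/(8·78.0³·22) = 7.1138 N/mm
U = ½kδ² = 0.5 × 7.1138 × 34.2² = 4160.3 N·mm = 4.1603 J

4.16 J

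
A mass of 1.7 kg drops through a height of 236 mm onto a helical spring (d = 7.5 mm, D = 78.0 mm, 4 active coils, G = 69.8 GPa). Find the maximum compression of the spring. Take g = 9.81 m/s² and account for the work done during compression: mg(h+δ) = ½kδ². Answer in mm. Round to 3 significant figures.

k = Gd⁴/(8D³N_a) = (69.8×10³)(7.5⁴)/(8·78.0³·4) = 14.543 N/mm
W = mg = 1.7 × 9.81 = 16.677 N
½kδ² − Wδ − Wh = 0 → δ = (W + √(W² + 2kWh))/k
δ = (16.677 + √(278.12 + 114479))/14.543 = (16.677 + 338.76)/14.543 = 24.44 mm

24.4 mm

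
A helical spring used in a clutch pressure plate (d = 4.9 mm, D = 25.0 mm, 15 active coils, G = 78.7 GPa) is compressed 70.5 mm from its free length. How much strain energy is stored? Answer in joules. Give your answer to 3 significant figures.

60.1 J

k = Gd⁴/(8D³N_a) = (78.7×10³)(4.9⁴)/(8·25.0³·15) = 24.197 N/mm
U = ½kδ² = 0.5 × 24.197 × 70.5² = 60132 N·mm = 60.132 J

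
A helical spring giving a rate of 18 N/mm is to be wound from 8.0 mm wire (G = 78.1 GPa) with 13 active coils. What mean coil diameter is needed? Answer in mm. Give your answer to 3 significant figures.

D = (Gd⁴/(8N_a·k))^(1/3) = (78.1×10³·8.0⁴/(8·13·18))^(1/3)
  = (170885)^(1/3) = 55.4926 mm

55.5 mm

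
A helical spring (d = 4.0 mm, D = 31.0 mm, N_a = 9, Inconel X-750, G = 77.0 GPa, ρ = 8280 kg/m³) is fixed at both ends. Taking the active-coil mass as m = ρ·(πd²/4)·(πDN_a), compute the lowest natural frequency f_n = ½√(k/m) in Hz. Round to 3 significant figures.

159 Hz

k = Gd⁴/(8D³N_a) = (77.0×10³)(4.0⁴)/(8·31.0³·9) = 9.1899 N/mm = 9189.9 N/m
Wire length L = πDN_a = π·31.0·9 = 876.5 mm
m = ρ·(πd²/4)·L = 8280 × 12.566×10⁻⁶ m² × 0.8765 m = 0.0912 kg
f_n = ½√(k/m) = 0.5·√(9189.9/0.0912) = 0.5·√(1.0077e+05) = 158.72 Hz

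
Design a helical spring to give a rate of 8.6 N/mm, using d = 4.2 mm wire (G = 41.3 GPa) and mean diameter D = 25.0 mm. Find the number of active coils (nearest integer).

N_a = Gd⁴/(8D³k) = (41.3×10³ × 4.2⁴)/(8 × 25.0³ × 8.6)
    = 1.28513e+07 / 1.075e+06 = 11.95 → 12 coils

12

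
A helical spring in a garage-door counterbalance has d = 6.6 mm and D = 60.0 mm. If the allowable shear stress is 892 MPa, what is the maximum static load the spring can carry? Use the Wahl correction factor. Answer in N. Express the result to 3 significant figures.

1450 N

C = D/d = 60.0/6.6 = 9.0909
K_W = (4C−1)/(4C−4) + 0.615/C = 35.364/32.364 + 0.0676 = 1.1603
τ_max = K·8FD/(πd³) → F_max = τ_allow·πd³/(8DK)
F_max = 892·π·6.6³/(8·60.0·1.1603) = 8.0565e+05/556.97 = 1446.5 N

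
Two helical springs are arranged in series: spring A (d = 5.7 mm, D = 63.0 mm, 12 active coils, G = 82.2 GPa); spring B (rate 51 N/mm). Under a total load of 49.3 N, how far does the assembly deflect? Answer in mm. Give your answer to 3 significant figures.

14.6 mm

k_A = Gd⁴/(8D³N_a) = (82.2×10³)(5.7⁴)/(8·63.0³·12) = 3.6148 N/mm
Series: 1/k_eq = 1/3.6148 + 1/51 = 0.29625; k_eq = 3.3755 N/mm
δ = F/k_eq = 49.3/3.3755 = 14.605 mm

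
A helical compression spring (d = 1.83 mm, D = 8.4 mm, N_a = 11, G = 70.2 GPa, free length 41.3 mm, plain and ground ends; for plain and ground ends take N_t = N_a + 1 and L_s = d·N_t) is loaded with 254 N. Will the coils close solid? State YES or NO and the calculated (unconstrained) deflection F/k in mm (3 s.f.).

k = Gd⁴/(8D³N_a) = (70.2×10³)(1.83⁴)/(8·8.4³·11) = 15.095 N/mm
N_t = 12; L_s = 1.83·12 = 21.96 mm; δ_solid = L₀ − L_s = 41.3 − 21.96 = 19.34 mm
δ = F/k = 254/15.095 = 16.827 mm
δ < δ_solid → spring does not go solid

NO, δ = 16.8 mm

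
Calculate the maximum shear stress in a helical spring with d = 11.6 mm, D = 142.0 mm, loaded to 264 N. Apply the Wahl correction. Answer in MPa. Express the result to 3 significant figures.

Spring index C = D/d = 142.0/11.6 = 12.2414
K_W = (4C−1)/(4C−4) + 0.615/C = 47.966/44.966 + 0.0502 = 1.1170
τ₀ = 8FD/(πd³) = 8·264·142.0/(π·11.6³) = 299904/4903.7 = 61.159 MPa
τ_max = K·τ₀ = 1.1170 × 61.159 = 68.312 MPa

68.3 MPa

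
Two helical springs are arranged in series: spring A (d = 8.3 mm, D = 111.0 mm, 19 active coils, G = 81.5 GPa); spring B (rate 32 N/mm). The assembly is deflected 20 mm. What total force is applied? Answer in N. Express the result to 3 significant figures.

35.2 N

k_A = Gd⁴/(8D³N_a) = (81.5×10³)(8.3⁴)/(8·111.0³·19) = 1.8606 N/mm
Series: 1/k_eq = 1/1.8606 + 1/32 = 0.56871; k_eq = 1.7584 N/mm
F = k_eq·δ = 1.7584·20 = 35.168 N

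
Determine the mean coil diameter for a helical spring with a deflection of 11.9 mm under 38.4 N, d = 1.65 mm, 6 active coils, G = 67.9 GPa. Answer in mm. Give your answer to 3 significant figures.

14.8 mm

Required rate k = F/δ = 38.4/11.9 = 3.2269 N/mm
D = (Gd⁴/(8N_a·k))^(1/3) = (67.9×10³·1.65⁴/(8·6·3.2269))^(1/3)
  = (3249.23)^(1/3) = 14.8113 mm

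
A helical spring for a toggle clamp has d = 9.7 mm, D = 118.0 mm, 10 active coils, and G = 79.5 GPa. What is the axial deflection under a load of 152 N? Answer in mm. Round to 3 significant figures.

28.4 mm

k = Gd⁴/(8D³N_a) = (79.5×10³)(9.7⁴)/(8·118.0³·10) = 5.3545 N/mm
δ = F/k = 152 / 5.3545 = 28.387 mm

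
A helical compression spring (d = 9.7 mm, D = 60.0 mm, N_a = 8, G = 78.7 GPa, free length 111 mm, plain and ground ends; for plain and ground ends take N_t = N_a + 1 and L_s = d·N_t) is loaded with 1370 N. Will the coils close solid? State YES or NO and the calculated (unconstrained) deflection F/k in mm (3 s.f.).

YES, δ = 27.2 mm

k = Gd⁴/(8D³N_a) = (78.7×10³)(9.7⁴)/(8·60.0³·8) = 50.4 N/mm
N_t = 9; L_s = 9.7·9 = 87.3 mm; δ_solid = L₀ − L_s = 111 − 87.3 = 23.7 mm
δ = F/k = 1370/50.4 = 27.183 mm
δ ≥ δ_solid → spring goes solid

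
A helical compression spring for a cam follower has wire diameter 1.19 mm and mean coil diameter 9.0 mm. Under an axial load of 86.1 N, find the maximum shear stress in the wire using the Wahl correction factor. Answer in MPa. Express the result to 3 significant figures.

1400 MPa

Spring index C = D/d = 9.0/1.19 = 7.5630
K_W = (4C−1)/(4C−4) + 0.615/C = 29.252/26.252 + 0.0813 = 1.1956
τ₀ = 8FD/(πd³) = 8·86.1·9.0/(π·1.19³) = 6199.2/5.2941 = 1171 MPa
τ_max = K·τ₀ = 1.1956 × 1171 = 1400 MPa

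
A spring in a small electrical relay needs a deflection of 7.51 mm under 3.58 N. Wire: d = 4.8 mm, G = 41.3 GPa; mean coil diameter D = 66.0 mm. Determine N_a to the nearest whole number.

Required rate k = F/δ = 3.58/7.51 = 0.4767 N/mm
N_a = Gd⁴/(8D³k) = (41.3×10³ × 4.8⁴)/(8 × 66.0³ × 0.4767)
    = 2.19238e+07 / 1.09639e+06 = 20 → 20 coils

20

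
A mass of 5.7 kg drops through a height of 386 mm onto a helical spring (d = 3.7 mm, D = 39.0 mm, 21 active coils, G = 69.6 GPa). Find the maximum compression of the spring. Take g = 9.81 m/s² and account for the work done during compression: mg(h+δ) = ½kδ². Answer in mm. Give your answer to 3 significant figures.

229 mm

k = Gd⁴/(8D³N_a) = (69.6×10³)(3.7⁴)/(8·39.0³·21) = 1.3089 N/mm
W = mg = 5.7 × 9.81 = 55.917 N
½kδ² − Wδ − Wh = 0 → δ = (W + √(W² + 2kWh))/k
δ = (55.917 + √(3126.7 + 56503.3))/1.3089 = (55.917 + 244.19)/1.3089 = 229.28 mm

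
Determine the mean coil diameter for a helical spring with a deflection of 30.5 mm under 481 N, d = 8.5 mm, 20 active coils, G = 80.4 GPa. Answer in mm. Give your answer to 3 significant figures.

55.0 mm

Required rate k = F/δ = 481/30.5 = 15.77 N/mm
D = (Gd⁴/(8N_a·k))^(1/3) = (80.4×10³·8.5⁴/(8·20·15.77))^(1/3)
  = (166328)^(1/3) = 54.9949 mm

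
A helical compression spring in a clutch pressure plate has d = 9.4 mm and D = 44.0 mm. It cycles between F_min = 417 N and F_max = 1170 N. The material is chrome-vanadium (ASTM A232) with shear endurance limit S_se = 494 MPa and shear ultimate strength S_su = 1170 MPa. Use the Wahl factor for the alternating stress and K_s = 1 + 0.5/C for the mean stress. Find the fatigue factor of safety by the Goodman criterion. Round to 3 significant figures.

4.19

C = D/d = 44.0/9.4 = 4.6809; K_W = (4C−1)/(4C−4)+0.615/C = 1.3351; K_s = 1+0.5/C = 1.1068
F_a = (F_max−F_min)/2 = 376.5 N; F_m = (F_max+F_min)/2 = 793.5 N
τ_a = K_W·8F_aD/(πd³) = 1.3351 × 50.79 = 67.811 MPa
τ_m = K_s·8F_mD/(πd³) = 1.1068 × 107.04 = 118.48 MPa
Goodman: 1/n_f = τ_a/S_se + τ_m/S_su = 67.811/494 + 118.48/1170 = 0.13727 + 0.10126 = 0.23853
n_f = 1/0.23853 = 4.192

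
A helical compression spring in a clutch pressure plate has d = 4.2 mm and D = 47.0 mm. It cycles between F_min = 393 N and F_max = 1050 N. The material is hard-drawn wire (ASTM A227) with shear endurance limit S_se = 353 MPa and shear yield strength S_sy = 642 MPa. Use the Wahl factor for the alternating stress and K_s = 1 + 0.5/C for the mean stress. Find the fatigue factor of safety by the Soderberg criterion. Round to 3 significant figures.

C = D/d = 47.0/4.2 = 11.1905; K_W = (4C−1)/(4C−4)+0.615/C = 1.1286; K_s = 1+0.5/C = 1.0447
F_a = (F_max−F_min)/2 = 328.5 N; F_m = (F_max+F_min)/2 = 721.5 N
τ_a = K_W·8F_aD/(πd³) = 1.1286 × 530.67 = 598.89 MPa
τ_m = K_s·8F_mD/(πd³) = 1.0447 × 1165.5 = 1217.6 MPa
Soderberg: 1/n_f = τ_a/S_se + τ_m/S_sy = 598.89/353 + 1217.6/642 = 1.69658 + 1.89660 = 3.5932
n_f = 1/3.5932 = 0.2783

0.278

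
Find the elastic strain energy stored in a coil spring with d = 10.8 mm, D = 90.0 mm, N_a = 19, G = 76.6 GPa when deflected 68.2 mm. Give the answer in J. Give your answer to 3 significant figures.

21.9 J

k = Gd⁴/(8D³N_a) = (76.6×10³)(10.8⁴)/(8·90.0³·19) = 9.4049 N/mm
U = ½kδ² = 0.5 × 9.4049 × 68.2² = 21872 N·mm = 21.872 J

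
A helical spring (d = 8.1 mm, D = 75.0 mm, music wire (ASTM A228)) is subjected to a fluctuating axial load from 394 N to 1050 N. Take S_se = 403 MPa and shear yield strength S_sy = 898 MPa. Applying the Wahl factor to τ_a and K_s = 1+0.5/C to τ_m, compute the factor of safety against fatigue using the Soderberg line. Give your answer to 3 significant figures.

1.56

C = D/d = 75.0/8.1 = 9.2593; K_W = (4C−1)/(4C−4)+0.615/C = 1.1572; K_s = 1+0.5/C = 1.0540
F_a = (F_max−F_min)/2 = 328 N; F_m = (F_max+F_min)/2 = 722 N
τ_a = K_W·8F_aD/(πd³) = 1.1572 × 117.87 = 136.41 MPa
τ_m = K_s·8F_mD/(πd³) = 1.0540 × 259.47 = 273.48 MPa
Soderberg: 1/n_f = τ_a/S_se + τ_m/S_sy = 136.41/403 + 273.48/898 = 0.33848 + 0.30454 = 0.64302
n_f = 1/0.64302 = 1.555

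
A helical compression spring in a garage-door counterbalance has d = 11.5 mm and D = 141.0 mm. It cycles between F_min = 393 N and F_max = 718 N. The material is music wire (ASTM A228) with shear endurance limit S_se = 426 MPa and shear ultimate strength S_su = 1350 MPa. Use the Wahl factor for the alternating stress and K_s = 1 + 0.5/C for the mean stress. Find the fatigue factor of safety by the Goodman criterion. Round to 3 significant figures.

4.96

C = D/d = 141.0/11.5 = 12.2609; K_W = (4C−1)/(4C−4)+0.615/C = 1.1168; K_s = 1+0.5/C = 1.0408
F_a = (F_max−F_min)/2 = 162.5 N; F_m = (F_max+F_min)/2 = 555.5 N
τ_a = K_W·8F_aD/(πd³) = 1.1168 × 38.364 = 42.843 MPa
τ_m = K_s·8F_mD/(πd³) = 1.0408 × 131.14 = 136.49 MPa
Goodman: 1/n_f = τ_a/S_se + τ_m/S_su = 42.843/426 + 136.49/1350 = 0.10057 + 0.10111 = 0.20168
n_f = 1/0.20168 = 4.958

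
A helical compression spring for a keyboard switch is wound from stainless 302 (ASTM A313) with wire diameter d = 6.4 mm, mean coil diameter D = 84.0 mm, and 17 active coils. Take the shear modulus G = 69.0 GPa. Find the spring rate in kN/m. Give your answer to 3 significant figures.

k = Gd⁴/(8D³N_a) = (69.0×10³ × 6.4⁴) / (8 × 84.0³ × 17)
  = 1.15763e+08 / 8.06077e+07 = 1.4361 N/mm

1.44 kN/m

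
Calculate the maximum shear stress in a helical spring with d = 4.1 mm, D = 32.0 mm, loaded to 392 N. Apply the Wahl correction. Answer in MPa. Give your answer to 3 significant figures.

Spring index C = D/d = 32.0/4.1 = 7.8049
K_W = (4C−1)/(4C−4) + 0.615/C = 30.220/27.220 + 0.0788 = 1.1890
τ₀ = 8FD/(πd³) = 8·392·32.0/(π·4.1³) = 100352/216.52 = 463.47 MPa
τ_max = K·τ₀ = 1.1890 × 463.47 = 551.08 MPa

551 MPa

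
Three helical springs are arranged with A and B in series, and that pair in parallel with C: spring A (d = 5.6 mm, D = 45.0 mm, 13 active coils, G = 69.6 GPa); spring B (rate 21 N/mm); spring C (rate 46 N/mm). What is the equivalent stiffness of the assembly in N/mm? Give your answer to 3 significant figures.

51.4 N/mm

k_A = Gd⁴/(8D³N_a) = (69.6×10³)(5.6⁴)/(8·45.0³·13) = 7.2225 N/mm
Springs A,B series: k_AB = 1/(1/7.2225+1/21) = 5.3742 N/mm; parallel with C: k_eq = 5.3742+46 = 51.374 N/mm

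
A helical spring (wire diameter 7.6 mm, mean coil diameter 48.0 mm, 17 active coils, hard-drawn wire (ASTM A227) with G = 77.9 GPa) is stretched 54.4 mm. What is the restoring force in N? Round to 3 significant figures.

k = Gd⁴/(8D³N_a) = (77.9×10³)(7.6⁴)/(8·48.0³·17) = 17.279 N/mm
F = k·δ = 17.279 × 54.4 = 940 N

940 N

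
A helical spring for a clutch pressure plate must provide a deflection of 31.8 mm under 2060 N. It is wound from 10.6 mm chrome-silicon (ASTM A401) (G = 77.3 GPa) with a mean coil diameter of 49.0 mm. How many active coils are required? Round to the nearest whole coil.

16

Required rate k = F/δ = 2060/31.8 = 64.78 N/mm
N_a = Gd⁴/(8D³k) = (77.3×10³ × 10.6⁴)/(8 × 49.0³ × 64.78)
    = 9.75895e+08 / 6.09703e+07 = 16.01 → 16 coils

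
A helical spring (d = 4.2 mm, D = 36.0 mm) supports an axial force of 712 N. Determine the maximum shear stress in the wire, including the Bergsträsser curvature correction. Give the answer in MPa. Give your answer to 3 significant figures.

Spring index C = D/d = 36.0/4.2 = 8.5714
K_B = (4C+2)/(4C−3) = 36.286/31.286 = 1.1598
τ₀ = 8FD/(πd³) = 8·712·36.0/(π·4.2³) = 205056/232.75 = 881 MPa
τ_max = K·τ₀ = 1.1598 × 881 = 1021.8 MPa

1020 MPa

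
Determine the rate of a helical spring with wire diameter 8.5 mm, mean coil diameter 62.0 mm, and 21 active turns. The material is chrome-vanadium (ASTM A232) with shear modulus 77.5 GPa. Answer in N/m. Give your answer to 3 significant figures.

10100 N/m

k = Gd⁴/(8D³N_a) = (77.5×10³ × 8.5⁴) / (8 × 62.0³ × 21)
  = 4.04555e+08 / 4.00391e+07 = 10.104 N/mm = 10104 N/m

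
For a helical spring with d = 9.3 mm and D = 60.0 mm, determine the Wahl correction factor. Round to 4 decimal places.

C = D/d = 60.0/9.3 = 6.4516
K_W = (4C−1)/(4C−4) + 0.615/C = 24.806/21.806 + 0.0953 = 1.2329

1.2329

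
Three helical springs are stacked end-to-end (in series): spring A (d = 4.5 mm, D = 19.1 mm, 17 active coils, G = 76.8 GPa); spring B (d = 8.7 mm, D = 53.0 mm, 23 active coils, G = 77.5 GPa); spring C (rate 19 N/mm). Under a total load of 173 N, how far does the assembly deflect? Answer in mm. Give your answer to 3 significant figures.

25.0 mm

k_A = Gd⁴/(8D³N_a) = (76.8×10³)(4.5⁴)/(8·19.1³·17) = 33.233 N/mm
k_B = Gd⁴/(8D³N_a) = (77.5×10³)(8.7⁴)/(8·53.0³·23) = 16.208 N/mm
Series: 1/k_eq = 1/33.233 + 1/16.208 + 1/19 = 0.14442; k_eq = 6.9243 N/mm
δ = F/k_eq = 173/6.9243 = 24.985 mm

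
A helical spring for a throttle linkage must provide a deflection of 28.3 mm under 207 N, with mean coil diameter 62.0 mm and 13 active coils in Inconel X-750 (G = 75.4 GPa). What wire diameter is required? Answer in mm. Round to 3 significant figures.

Required rate k = F/δ = 207/28.3 = 7.3145 N/mm
d = (8D³N_a·k / G)^(1/4) = (8·62.0³·13·7.3145 / (75.4×10³))^0.25
  = (2404.5)^0.25 = 7.0025 mm

7.00 mm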